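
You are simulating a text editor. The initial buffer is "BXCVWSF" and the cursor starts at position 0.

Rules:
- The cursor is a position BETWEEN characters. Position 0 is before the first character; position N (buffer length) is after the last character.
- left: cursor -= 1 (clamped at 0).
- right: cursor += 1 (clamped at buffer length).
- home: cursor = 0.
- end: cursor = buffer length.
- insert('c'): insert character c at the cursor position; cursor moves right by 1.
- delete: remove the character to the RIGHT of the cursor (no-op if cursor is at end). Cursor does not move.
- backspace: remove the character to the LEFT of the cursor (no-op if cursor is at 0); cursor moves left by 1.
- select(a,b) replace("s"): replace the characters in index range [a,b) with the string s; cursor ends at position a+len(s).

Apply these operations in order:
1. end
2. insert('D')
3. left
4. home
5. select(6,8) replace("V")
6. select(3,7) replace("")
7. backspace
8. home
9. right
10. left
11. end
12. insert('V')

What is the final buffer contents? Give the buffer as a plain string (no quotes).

After op 1 (end): buf='BXCVWSF' cursor=7
After op 2 (insert('D')): buf='BXCVWSFD' cursor=8
After op 3 (left): buf='BXCVWSFD' cursor=7
After op 4 (home): buf='BXCVWSFD' cursor=0
After op 5 (select(6,8) replace("V")): buf='BXCVWSV' cursor=7
After op 6 (select(3,7) replace("")): buf='BXC' cursor=3
After op 7 (backspace): buf='BX' cursor=2
After op 8 (home): buf='BX' cursor=0
After op 9 (right): buf='BX' cursor=1
After op 10 (left): buf='BX' cursor=0
After op 11 (end): buf='BX' cursor=2
After op 12 (insert('V')): buf='BXV' cursor=3

Answer: BXV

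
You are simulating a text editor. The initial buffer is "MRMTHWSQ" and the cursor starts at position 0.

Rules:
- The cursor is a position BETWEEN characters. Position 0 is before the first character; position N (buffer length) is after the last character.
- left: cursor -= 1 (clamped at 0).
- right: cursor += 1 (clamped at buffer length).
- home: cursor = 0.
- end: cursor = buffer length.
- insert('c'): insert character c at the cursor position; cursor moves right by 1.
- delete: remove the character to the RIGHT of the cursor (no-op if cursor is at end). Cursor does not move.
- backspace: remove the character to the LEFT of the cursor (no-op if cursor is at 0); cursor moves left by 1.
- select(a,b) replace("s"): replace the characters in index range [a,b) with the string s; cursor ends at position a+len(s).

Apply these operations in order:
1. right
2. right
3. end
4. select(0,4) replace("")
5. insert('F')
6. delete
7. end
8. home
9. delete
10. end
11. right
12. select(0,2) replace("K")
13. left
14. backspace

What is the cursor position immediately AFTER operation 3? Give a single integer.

After op 1 (right): buf='MRMTHWSQ' cursor=1
After op 2 (right): buf='MRMTHWSQ' cursor=2
After op 3 (end): buf='MRMTHWSQ' cursor=8

Answer: 8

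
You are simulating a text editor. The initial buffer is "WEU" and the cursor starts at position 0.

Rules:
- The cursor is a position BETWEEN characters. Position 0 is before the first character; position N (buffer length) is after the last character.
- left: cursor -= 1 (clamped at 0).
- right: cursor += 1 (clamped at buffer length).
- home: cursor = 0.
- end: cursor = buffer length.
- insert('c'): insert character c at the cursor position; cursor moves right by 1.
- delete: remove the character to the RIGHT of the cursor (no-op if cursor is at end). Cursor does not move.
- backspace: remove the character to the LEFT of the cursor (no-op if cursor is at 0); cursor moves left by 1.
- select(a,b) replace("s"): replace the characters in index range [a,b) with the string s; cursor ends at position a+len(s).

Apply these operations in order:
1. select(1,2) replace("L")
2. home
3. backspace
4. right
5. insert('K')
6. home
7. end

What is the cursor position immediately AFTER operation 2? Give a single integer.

Answer: 0

Derivation:
After op 1 (select(1,2) replace("L")): buf='WLU' cursor=2
After op 2 (home): buf='WLU' cursor=0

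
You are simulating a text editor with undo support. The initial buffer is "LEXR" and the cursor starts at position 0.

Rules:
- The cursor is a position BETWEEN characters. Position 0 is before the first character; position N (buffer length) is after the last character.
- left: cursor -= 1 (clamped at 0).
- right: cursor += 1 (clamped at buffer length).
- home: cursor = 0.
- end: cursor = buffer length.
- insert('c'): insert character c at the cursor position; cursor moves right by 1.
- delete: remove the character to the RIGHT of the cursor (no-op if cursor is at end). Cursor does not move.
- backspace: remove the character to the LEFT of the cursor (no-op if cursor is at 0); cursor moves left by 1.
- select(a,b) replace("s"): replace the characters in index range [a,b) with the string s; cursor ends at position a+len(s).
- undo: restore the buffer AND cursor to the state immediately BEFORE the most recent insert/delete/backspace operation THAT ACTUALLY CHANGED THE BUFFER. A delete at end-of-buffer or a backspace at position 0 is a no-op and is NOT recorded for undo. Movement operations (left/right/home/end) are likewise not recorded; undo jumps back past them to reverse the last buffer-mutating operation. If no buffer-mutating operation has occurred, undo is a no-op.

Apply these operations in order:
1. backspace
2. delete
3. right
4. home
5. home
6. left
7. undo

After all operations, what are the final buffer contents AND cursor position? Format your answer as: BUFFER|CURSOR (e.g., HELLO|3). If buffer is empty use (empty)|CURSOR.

After op 1 (backspace): buf='LEXR' cursor=0
After op 2 (delete): buf='EXR' cursor=0
After op 3 (right): buf='EXR' cursor=1
After op 4 (home): buf='EXR' cursor=0
After op 5 (home): buf='EXR' cursor=0
After op 6 (left): buf='EXR' cursor=0
After op 7 (undo): buf='LEXR' cursor=0

Answer: LEXR|0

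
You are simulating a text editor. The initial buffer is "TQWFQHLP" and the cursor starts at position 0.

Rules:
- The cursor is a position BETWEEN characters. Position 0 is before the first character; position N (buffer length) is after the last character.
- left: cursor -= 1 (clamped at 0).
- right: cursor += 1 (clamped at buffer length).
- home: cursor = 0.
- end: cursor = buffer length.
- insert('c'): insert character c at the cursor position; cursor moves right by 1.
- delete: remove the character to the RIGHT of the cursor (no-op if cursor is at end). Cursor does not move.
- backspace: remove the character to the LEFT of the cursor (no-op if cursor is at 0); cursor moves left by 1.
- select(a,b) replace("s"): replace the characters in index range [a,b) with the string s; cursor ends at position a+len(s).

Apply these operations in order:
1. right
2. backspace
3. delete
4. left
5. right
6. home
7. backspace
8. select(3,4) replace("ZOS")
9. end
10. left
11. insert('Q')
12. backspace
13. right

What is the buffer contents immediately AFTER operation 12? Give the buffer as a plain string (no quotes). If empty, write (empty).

Answer: WFQZOSLP

Derivation:
After op 1 (right): buf='TQWFQHLP' cursor=1
After op 2 (backspace): buf='QWFQHLP' cursor=0
After op 3 (delete): buf='WFQHLP' cursor=0
After op 4 (left): buf='WFQHLP' cursor=0
After op 5 (right): buf='WFQHLP' cursor=1
After op 6 (home): buf='WFQHLP' cursor=0
After op 7 (backspace): buf='WFQHLP' cursor=0
After op 8 (select(3,4) replace("ZOS")): buf='WFQZOSLP' cursor=6
After op 9 (end): buf='WFQZOSLP' cursor=8
After op 10 (left): buf='WFQZOSLP' cursor=7
After op 11 (insert('Q')): buf='WFQZOSLQP' cursor=8
After op 12 (backspace): buf='WFQZOSLP' cursor=7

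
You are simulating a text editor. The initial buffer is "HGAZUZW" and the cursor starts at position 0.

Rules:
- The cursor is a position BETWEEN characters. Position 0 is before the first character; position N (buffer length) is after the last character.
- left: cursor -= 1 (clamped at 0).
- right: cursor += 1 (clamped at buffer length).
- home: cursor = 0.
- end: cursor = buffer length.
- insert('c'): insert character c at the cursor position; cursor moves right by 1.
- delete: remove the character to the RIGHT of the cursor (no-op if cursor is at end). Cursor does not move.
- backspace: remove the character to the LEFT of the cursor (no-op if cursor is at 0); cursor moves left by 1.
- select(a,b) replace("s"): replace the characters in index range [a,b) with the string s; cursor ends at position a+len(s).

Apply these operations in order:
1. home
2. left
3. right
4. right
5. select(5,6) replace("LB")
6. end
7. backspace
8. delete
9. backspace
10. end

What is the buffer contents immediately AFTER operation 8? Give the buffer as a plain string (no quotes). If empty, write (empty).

Answer: HGAZULB

Derivation:
After op 1 (home): buf='HGAZUZW' cursor=0
After op 2 (left): buf='HGAZUZW' cursor=0
After op 3 (right): buf='HGAZUZW' cursor=1
After op 4 (right): buf='HGAZUZW' cursor=2
After op 5 (select(5,6) replace("LB")): buf='HGAZULBW' cursor=7
After op 6 (end): buf='HGAZULBW' cursor=8
After op 7 (backspace): buf='HGAZULB' cursor=7
After op 8 (delete): buf='HGAZULB' cursor=7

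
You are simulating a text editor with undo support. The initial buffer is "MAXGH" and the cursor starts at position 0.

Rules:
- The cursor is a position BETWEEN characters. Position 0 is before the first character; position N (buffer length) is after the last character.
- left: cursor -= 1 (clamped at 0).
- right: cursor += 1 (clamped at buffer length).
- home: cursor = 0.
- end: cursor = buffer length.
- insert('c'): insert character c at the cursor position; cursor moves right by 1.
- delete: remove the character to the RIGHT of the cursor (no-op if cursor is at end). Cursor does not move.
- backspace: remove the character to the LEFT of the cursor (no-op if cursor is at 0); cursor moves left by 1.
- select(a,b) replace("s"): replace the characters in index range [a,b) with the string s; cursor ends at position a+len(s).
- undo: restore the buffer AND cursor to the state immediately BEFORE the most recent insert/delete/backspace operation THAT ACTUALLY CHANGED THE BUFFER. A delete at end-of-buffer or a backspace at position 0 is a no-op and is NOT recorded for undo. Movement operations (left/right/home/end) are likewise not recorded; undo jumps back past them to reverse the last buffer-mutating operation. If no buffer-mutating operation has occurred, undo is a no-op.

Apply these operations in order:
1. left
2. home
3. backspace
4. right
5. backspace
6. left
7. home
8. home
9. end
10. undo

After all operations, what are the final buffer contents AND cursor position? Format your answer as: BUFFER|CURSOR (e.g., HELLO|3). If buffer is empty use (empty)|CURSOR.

Answer: MAXGH|1

Derivation:
After op 1 (left): buf='MAXGH' cursor=0
After op 2 (home): buf='MAXGH' cursor=0
After op 3 (backspace): buf='MAXGH' cursor=0
After op 4 (right): buf='MAXGH' cursor=1
After op 5 (backspace): buf='AXGH' cursor=0
After op 6 (left): buf='AXGH' cursor=0
After op 7 (home): buf='AXGH' cursor=0
After op 8 (home): buf='AXGH' cursor=0
After op 9 (end): buf='AXGH' cursor=4
After op 10 (undo): buf='MAXGH' cursor=1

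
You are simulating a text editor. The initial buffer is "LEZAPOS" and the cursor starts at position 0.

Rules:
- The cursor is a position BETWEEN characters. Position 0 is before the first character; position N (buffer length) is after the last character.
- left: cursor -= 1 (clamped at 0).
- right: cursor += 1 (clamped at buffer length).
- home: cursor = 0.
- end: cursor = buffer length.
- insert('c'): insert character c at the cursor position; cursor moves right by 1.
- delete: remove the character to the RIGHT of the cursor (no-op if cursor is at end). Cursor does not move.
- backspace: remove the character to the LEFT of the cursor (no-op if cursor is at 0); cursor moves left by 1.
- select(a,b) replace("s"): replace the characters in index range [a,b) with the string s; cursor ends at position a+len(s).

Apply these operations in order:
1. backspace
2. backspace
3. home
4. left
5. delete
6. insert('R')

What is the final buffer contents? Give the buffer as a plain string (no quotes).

Answer: REZAPOS

Derivation:
After op 1 (backspace): buf='LEZAPOS' cursor=0
After op 2 (backspace): buf='LEZAPOS' cursor=0
After op 3 (home): buf='LEZAPOS' cursor=0
After op 4 (left): buf='LEZAPOS' cursor=0
After op 5 (delete): buf='EZAPOS' cursor=0
After op 6 (insert('R')): buf='REZAPOS' cursor=1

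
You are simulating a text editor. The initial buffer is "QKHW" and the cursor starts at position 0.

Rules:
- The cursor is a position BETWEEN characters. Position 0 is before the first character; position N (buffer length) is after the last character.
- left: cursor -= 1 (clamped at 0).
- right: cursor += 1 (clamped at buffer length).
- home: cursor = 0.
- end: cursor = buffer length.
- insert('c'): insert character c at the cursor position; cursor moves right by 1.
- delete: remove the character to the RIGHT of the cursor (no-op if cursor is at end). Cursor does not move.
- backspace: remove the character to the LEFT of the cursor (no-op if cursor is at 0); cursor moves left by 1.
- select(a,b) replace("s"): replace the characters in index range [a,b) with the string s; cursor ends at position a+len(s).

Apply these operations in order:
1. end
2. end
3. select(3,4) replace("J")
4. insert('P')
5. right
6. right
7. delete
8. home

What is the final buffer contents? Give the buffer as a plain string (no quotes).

Answer: QKHJP

Derivation:
After op 1 (end): buf='QKHW' cursor=4
After op 2 (end): buf='QKHW' cursor=4
After op 3 (select(3,4) replace("J")): buf='QKHJ' cursor=4
After op 4 (insert('P')): buf='QKHJP' cursor=5
After op 5 (right): buf='QKHJP' cursor=5
After op 6 (right): buf='QKHJP' cursor=5
After op 7 (delete): buf='QKHJP' cursor=5
After op 8 (home): buf='QKHJP' cursor=0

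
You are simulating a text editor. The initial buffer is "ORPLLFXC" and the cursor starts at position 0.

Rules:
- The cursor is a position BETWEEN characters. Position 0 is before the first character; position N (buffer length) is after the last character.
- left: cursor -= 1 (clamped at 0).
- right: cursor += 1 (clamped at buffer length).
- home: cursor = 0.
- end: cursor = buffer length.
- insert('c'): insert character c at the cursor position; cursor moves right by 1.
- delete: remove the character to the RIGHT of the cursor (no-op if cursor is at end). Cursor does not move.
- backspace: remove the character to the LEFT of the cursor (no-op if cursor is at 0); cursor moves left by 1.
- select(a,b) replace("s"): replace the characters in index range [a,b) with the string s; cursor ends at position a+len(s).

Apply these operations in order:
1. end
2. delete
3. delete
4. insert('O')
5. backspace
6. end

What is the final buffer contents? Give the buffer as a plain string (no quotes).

Answer: ORPLLFXC

Derivation:
After op 1 (end): buf='ORPLLFXC' cursor=8
After op 2 (delete): buf='ORPLLFXC' cursor=8
After op 3 (delete): buf='ORPLLFXC' cursor=8
After op 4 (insert('O')): buf='ORPLLFXCO' cursor=9
After op 5 (backspace): buf='ORPLLFXC' cursor=8
After op 6 (end): buf='ORPLLFXC' cursor=8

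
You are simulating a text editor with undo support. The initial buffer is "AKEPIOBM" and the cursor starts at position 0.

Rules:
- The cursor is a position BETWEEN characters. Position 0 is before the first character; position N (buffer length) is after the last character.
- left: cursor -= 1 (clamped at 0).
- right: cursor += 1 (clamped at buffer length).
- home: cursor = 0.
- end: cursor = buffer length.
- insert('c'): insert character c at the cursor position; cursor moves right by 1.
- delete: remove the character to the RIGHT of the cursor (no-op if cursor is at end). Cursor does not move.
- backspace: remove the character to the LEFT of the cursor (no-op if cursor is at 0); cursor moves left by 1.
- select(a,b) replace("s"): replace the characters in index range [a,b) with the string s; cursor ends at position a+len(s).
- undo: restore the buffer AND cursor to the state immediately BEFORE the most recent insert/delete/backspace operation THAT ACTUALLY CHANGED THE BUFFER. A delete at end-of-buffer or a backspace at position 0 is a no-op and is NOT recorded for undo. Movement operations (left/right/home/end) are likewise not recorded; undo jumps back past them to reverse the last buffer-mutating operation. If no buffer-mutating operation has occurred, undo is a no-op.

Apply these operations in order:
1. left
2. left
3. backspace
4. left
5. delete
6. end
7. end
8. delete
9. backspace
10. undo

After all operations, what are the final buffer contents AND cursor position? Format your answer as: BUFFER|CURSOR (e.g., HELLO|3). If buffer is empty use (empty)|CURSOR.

After op 1 (left): buf='AKEPIOBM' cursor=0
After op 2 (left): buf='AKEPIOBM' cursor=0
After op 3 (backspace): buf='AKEPIOBM' cursor=0
After op 4 (left): buf='AKEPIOBM' cursor=0
After op 5 (delete): buf='KEPIOBM' cursor=0
After op 6 (end): buf='KEPIOBM' cursor=7
After op 7 (end): buf='KEPIOBM' cursor=7
After op 8 (delete): buf='KEPIOBM' cursor=7
After op 9 (backspace): buf='KEPIOB' cursor=6
After op 10 (undo): buf='KEPIOBM' cursor=7

Answer: KEPIOBM|7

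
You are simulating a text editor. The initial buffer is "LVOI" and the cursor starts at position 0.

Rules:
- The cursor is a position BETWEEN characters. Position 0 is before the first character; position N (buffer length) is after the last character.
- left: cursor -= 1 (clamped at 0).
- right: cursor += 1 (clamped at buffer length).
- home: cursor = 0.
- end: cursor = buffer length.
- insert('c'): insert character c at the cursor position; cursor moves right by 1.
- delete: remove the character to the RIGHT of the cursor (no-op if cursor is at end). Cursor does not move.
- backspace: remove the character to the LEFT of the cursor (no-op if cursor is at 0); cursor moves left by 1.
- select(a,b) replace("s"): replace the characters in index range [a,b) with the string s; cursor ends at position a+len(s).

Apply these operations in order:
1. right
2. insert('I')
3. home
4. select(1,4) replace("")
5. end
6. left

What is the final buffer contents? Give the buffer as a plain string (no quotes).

After op 1 (right): buf='LVOI' cursor=1
After op 2 (insert('I')): buf='LIVOI' cursor=2
After op 3 (home): buf='LIVOI' cursor=0
After op 4 (select(1,4) replace("")): buf='LI' cursor=1
After op 5 (end): buf='LI' cursor=2
After op 6 (left): buf='LI' cursor=1

Answer: LI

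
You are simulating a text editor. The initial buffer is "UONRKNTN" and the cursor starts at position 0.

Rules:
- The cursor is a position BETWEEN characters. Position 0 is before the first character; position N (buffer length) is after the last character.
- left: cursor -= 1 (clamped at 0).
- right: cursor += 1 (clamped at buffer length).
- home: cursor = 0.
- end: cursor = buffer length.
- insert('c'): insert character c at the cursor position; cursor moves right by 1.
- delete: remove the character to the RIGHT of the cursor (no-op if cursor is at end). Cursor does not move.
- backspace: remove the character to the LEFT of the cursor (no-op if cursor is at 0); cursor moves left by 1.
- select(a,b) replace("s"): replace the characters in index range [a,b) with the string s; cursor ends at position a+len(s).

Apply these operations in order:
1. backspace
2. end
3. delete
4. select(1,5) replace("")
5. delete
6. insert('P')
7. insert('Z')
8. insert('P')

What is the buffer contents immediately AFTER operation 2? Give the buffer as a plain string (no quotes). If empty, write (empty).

Answer: UONRKNTN

Derivation:
After op 1 (backspace): buf='UONRKNTN' cursor=0
After op 2 (end): buf='UONRKNTN' cursor=8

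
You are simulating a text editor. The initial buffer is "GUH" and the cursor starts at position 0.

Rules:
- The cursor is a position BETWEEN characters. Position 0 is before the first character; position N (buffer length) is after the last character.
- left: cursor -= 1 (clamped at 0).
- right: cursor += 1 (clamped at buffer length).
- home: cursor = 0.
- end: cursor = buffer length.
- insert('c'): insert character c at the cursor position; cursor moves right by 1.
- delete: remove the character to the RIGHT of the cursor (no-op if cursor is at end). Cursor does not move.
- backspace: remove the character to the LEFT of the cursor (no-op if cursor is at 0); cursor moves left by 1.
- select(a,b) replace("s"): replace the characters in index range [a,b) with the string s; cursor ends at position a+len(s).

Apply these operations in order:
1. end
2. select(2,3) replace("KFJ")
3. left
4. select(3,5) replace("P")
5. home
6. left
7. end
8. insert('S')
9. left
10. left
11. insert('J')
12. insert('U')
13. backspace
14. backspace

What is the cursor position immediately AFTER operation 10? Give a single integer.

Answer: 3

Derivation:
After op 1 (end): buf='GUH' cursor=3
After op 2 (select(2,3) replace("KFJ")): buf='GUKFJ' cursor=5
After op 3 (left): buf='GUKFJ' cursor=4
After op 4 (select(3,5) replace("P")): buf='GUKP' cursor=4
After op 5 (home): buf='GUKP' cursor=0
After op 6 (left): buf='GUKP' cursor=0
After op 7 (end): buf='GUKP' cursor=4
After op 8 (insert('S')): buf='GUKPS' cursor=5
After op 9 (left): buf='GUKPS' cursor=4
After op 10 (left): buf='GUKPS' cursor=3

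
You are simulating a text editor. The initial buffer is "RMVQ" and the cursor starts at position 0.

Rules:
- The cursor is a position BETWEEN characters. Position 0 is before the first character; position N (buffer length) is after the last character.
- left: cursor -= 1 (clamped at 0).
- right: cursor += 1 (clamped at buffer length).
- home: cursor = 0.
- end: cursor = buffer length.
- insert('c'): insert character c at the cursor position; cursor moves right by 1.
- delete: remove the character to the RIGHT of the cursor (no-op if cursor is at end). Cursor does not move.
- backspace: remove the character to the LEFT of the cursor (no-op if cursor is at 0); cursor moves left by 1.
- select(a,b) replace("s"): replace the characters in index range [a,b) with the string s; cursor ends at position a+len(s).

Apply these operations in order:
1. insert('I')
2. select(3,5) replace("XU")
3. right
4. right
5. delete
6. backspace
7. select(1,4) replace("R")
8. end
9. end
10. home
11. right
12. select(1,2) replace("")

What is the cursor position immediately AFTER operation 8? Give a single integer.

After op 1 (insert('I')): buf='IRMVQ' cursor=1
After op 2 (select(3,5) replace("XU")): buf='IRMXU' cursor=5
After op 3 (right): buf='IRMXU' cursor=5
After op 4 (right): buf='IRMXU' cursor=5
After op 5 (delete): buf='IRMXU' cursor=5
After op 6 (backspace): buf='IRMX' cursor=4
After op 7 (select(1,4) replace("R")): buf='IR' cursor=2
After op 8 (end): buf='IR' cursor=2

Answer: 2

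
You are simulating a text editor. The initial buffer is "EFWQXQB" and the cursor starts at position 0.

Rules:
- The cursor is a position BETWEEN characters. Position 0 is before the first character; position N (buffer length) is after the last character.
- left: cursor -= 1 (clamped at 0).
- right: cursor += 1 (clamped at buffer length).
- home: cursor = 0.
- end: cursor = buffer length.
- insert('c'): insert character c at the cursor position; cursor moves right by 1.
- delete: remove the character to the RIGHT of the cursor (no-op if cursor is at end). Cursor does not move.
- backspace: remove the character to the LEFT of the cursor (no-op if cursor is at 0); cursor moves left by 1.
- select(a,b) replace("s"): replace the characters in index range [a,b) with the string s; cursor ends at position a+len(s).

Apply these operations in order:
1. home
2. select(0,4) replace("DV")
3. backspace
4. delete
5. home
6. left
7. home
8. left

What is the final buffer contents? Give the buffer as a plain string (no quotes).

Answer: DQB

Derivation:
After op 1 (home): buf='EFWQXQB' cursor=0
After op 2 (select(0,4) replace("DV")): buf='DVXQB' cursor=2
After op 3 (backspace): buf='DXQB' cursor=1
After op 4 (delete): buf='DQB' cursor=1
After op 5 (home): buf='DQB' cursor=0
After op 6 (left): buf='DQB' cursor=0
After op 7 (home): buf='DQB' cursor=0
After op 8 (left): buf='DQB' cursor=0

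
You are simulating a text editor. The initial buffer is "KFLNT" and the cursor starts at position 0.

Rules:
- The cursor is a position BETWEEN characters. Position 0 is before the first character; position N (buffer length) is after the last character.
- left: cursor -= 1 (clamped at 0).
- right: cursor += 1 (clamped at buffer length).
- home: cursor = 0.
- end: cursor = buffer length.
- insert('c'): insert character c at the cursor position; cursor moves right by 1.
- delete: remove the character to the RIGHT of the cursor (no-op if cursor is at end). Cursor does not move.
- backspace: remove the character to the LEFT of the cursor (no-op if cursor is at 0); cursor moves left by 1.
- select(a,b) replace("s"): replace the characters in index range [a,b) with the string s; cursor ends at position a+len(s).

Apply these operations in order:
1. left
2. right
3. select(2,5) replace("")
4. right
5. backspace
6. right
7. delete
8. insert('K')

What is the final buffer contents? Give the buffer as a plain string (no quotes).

After op 1 (left): buf='KFLNT' cursor=0
After op 2 (right): buf='KFLNT' cursor=1
After op 3 (select(2,5) replace("")): buf='KF' cursor=2
After op 4 (right): buf='KF' cursor=2
After op 5 (backspace): buf='K' cursor=1
After op 6 (right): buf='K' cursor=1
After op 7 (delete): buf='K' cursor=1
After op 8 (insert('K')): buf='KK' cursor=2

Answer: KK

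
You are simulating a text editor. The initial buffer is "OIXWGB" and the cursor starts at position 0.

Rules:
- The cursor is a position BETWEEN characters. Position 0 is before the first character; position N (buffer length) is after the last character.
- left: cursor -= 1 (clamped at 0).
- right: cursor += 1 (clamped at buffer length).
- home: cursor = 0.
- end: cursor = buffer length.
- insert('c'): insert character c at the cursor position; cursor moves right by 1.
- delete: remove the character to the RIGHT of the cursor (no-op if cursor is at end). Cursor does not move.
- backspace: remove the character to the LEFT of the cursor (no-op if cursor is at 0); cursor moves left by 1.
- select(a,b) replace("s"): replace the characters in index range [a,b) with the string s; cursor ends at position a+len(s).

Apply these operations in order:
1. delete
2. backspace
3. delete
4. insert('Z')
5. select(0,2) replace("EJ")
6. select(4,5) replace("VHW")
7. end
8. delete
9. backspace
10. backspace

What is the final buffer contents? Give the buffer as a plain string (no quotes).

After op 1 (delete): buf='IXWGB' cursor=0
After op 2 (backspace): buf='IXWGB' cursor=0
After op 3 (delete): buf='XWGB' cursor=0
After op 4 (insert('Z')): buf='ZXWGB' cursor=1
After op 5 (select(0,2) replace("EJ")): buf='EJWGB' cursor=2
After op 6 (select(4,5) replace("VHW")): buf='EJWGVHW' cursor=7
After op 7 (end): buf='EJWGVHW' cursor=7
After op 8 (delete): buf='EJWGVHW' cursor=7
After op 9 (backspace): buf='EJWGVH' cursor=6
After op 10 (backspace): buf='EJWGV' cursor=5

Answer: EJWGV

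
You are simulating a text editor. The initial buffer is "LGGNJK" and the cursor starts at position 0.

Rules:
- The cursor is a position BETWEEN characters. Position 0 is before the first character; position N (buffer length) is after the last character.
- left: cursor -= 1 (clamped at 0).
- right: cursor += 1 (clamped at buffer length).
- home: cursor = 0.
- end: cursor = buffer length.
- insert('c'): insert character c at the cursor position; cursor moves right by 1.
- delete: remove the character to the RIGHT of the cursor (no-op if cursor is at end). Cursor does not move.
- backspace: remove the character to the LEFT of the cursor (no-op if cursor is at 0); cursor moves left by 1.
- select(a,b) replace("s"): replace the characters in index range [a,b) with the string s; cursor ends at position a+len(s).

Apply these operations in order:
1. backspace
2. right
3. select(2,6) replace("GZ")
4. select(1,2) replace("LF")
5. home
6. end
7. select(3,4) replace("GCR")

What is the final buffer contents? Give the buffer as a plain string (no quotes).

After op 1 (backspace): buf='LGGNJK' cursor=0
After op 2 (right): buf='LGGNJK' cursor=1
After op 3 (select(2,6) replace("GZ")): buf='LGGZ' cursor=4
After op 4 (select(1,2) replace("LF")): buf='LLFGZ' cursor=3
After op 5 (home): buf='LLFGZ' cursor=0
After op 6 (end): buf='LLFGZ' cursor=5
After op 7 (select(3,4) replace("GCR")): buf='LLFGCRZ' cursor=6

Answer: LLFGCRZ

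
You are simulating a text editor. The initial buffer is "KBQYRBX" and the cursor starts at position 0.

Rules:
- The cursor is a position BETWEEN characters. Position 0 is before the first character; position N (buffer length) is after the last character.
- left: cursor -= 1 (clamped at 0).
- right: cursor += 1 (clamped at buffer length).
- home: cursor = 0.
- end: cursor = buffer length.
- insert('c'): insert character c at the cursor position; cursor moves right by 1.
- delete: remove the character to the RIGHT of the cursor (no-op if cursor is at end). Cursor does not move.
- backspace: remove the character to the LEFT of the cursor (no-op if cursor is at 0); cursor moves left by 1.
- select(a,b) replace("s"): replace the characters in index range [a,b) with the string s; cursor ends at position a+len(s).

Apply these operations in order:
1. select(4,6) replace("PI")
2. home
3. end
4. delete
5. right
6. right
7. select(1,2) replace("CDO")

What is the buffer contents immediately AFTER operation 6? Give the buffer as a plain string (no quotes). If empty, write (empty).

Answer: KBQYPIX

Derivation:
After op 1 (select(4,6) replace("PI")): buf='KBQYPIX' cursor=6
After op 2 (home): buf='KBQYPIX' cursor=0
After op 3 (end): buf='KBQYPIX' cursor=7
After op 4 (delete): buf='KBQYPIX' cursor=7
After op 5 (right): buf='KBQYPIX' cursor=7
After op 6 (right): buf='KBQYPIX' cursor=7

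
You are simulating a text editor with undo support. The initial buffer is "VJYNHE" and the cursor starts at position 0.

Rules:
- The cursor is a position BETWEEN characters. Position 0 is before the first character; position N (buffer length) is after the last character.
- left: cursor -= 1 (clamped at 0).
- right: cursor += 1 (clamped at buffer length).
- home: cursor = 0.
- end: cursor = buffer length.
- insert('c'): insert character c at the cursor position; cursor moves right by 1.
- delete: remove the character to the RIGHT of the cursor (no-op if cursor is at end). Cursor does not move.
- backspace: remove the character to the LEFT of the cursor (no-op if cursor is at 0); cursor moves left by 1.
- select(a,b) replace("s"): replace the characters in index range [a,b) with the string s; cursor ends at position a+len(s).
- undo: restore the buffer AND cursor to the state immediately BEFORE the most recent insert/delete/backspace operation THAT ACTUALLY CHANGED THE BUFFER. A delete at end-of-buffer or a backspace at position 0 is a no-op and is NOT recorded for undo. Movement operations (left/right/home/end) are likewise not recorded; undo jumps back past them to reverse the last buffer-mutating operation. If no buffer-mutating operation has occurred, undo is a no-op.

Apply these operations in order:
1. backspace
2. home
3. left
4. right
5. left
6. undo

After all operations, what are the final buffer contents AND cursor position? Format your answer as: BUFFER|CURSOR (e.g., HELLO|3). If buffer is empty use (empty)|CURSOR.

Answer: VJYNHE|0

Derivation:
After op 1 (backspace): buf='VJYNHE' cursor=0
After op 2 (home): buf='VJYNHE' cursor=0
After op 3 (left): buf='VJYNHE' cursor=0
After op 4 (right): buf='VJYNHE' cursor=1
After op 5 (left): buf='VJYNHE' cursor=0
After op 6 (undo): buf='VJYNHE' cursor=0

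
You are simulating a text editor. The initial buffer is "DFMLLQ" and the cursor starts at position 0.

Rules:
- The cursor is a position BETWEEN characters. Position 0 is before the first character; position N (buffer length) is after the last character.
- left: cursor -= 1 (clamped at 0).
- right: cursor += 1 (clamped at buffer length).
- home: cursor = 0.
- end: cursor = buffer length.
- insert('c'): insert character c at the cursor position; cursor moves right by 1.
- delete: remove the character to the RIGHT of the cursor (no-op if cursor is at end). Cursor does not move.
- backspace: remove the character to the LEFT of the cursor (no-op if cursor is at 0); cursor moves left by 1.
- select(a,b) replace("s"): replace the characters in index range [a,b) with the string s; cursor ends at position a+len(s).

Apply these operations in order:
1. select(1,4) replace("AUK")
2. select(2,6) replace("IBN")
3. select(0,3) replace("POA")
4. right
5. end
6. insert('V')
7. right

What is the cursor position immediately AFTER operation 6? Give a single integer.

Answer: 6

Derivation:
After op 1 (select(1,4) replace("AUK")): buf='DAUKLQ' cursor=4
After op 2 (select(2,6) replace("IBN")): buf='DAIBN' cursor=5
After op 3 (select(0,3) replace("POA")): buf='POABN' cursor=3
After op 4 (right): buf='POABN' cursor=4
After op 5 (end): buf='POABN' cursor=5
After op 6 (insert('V')): buf='POABNV' cursor=6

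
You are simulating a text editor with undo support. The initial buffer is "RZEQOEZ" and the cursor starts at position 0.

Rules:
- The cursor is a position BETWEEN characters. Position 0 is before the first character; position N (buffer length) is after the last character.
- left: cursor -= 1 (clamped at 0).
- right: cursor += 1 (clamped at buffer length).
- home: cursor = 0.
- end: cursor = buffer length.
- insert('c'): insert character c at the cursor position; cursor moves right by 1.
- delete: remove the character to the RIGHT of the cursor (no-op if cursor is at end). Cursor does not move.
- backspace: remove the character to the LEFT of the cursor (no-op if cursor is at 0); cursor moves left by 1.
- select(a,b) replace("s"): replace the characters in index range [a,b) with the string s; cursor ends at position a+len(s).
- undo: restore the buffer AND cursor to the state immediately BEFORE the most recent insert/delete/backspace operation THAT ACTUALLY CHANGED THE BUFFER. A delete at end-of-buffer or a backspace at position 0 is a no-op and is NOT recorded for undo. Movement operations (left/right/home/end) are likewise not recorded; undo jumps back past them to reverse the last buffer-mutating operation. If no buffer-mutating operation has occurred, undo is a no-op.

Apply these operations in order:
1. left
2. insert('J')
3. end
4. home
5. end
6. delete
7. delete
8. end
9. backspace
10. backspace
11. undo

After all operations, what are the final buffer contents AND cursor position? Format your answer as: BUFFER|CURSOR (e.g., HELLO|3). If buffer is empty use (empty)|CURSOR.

After op 1 (left): buf='RZEQOEZ' cursor=0
After op 2 (insert('J')): buf='JRZEQOEZ' cursor=1
After op 3 (end): buf='JRZEQOEZ' cursor=8
After op 4 (home): buf='JRZEQOEZ' cursor=0
After op 5 (end): buf='JRZEQOEZ' cursor=8
After op 6 (delete): buf='JRZEQOEZ' cursor=8
After op 7 (delete): buf='JRZEQOEZ' cursor=8
After op 8 (end): buf='JRZEQOEZ' cursor=8
After op 9 (backspace): buf='JRZEQOE' cursor=7
After op 10 (backspace): buf='JRZEQO' cursor=6
After op 11 (undo): buf='JRZEQOE' cursor=7

Answer: JRZEQOE|7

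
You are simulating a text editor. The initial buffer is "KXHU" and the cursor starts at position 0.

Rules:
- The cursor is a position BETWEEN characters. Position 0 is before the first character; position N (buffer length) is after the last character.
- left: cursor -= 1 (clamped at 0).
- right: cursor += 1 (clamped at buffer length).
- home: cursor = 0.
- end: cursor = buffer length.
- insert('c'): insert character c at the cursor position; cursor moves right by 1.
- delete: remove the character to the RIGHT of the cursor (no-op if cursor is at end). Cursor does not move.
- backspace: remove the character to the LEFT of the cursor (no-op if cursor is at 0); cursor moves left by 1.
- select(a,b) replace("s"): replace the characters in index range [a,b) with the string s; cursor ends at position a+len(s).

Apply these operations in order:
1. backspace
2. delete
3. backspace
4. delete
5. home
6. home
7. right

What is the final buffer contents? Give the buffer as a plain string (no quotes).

After op 1 (backspace): buf='KXHU' cursor=0
After op 2 (delete): buf='XHU' cursor=0
After op 3 (backspace): buf='XHU' cursor=0
After op 4 (delete): buf='HU' cursor=0
After op 5 (home): buf='HU' cursor=0
After op 6 (home): buf='HU' cursor=0
After op 7 (right): buf='HU' cursor=1

Answer: HU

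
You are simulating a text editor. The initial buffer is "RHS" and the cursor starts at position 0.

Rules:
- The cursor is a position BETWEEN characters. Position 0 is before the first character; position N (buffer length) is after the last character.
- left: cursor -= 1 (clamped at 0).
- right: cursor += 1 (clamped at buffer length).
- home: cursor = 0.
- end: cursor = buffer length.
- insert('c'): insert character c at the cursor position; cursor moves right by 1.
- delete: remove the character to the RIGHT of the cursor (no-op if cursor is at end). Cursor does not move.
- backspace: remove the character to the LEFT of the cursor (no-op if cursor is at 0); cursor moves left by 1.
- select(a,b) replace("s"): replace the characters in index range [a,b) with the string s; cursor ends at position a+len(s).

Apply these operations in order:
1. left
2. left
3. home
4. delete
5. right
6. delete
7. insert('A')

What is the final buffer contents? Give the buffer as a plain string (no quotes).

After op 1 (left): buf='RHS' cursor=0
After op 2 (left): buf='RHS' cursor=0
After op 3 (home): buf='RHS' cursor=0
After op 4 (delete): buf='HS' cursor=0
After op 5 (right): buf='HS' cursor=1
After op 6 (delete): buf='H' cursor=1
After op 7 (insert('A')): buf='HA' cursor=2

Answer: HA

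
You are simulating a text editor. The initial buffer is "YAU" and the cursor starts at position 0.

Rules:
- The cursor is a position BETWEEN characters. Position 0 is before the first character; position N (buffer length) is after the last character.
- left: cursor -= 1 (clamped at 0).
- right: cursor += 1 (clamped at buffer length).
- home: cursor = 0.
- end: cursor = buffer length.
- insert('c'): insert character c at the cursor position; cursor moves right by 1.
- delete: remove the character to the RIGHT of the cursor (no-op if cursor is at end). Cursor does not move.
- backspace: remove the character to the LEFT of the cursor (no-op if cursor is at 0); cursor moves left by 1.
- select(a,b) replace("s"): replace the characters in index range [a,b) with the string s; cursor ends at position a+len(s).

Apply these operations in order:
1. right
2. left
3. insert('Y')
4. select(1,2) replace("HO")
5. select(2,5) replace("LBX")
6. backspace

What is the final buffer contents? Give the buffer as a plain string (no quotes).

Answer: YHLB

Derivation:
After op 1 (right): buf='YAU' cursor=1
After op 2 (left): buf='YAU' cursor=0
After op 3 (insert('Y')): buf='YYAU' cursor=1
After op 4 (select(1,2) replace("HO")): buf='YHOAU' cursor=3
After op 5 (select(2,5) replace("LBX")): buf='YHLBX' cursor=5
After op 6 (backspace): buf='YHLB' cursor=4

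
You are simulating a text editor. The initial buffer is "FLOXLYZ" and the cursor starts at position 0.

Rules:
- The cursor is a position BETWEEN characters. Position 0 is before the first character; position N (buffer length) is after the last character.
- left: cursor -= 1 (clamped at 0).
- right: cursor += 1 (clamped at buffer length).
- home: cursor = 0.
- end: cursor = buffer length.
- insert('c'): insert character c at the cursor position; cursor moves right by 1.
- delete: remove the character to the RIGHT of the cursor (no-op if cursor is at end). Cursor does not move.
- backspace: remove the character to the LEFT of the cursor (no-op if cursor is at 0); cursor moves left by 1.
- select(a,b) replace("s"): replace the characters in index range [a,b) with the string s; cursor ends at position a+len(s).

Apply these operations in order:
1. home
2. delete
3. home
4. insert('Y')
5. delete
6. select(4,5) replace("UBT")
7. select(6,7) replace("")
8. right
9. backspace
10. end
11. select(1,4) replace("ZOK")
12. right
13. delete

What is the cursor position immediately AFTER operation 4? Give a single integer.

After op 1 (home): buf='FLOXLYZ' cursor=0
After op 2 (delete): buf='LOXLYZ' cursor=0
After op 3 (home): buf='LOXLYZ' cursor=0
After op 4 (insert('Y')): buf='YLOXLYZ' cursor=1

Answer: 1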